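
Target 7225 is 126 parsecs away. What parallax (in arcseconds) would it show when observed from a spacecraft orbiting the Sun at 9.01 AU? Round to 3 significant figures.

p (arcsec) = B (AU) / d (pc).
p = 9.01 / 126 = 0.071508 arcsec.

0.0715 arcsec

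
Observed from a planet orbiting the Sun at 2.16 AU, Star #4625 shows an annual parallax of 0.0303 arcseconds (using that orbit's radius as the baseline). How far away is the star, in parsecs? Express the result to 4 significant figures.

With baseline B (in AU) and parallax p (in arcsec), d = B/p parsecs.
d = 2.16 / 0.0303 = 71.287 pc.

71.29 pc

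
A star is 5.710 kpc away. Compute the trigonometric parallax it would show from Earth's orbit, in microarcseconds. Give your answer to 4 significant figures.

d = 5.710 kpc = 5710 pc.
p = 1/d = 1/5710 = 0.00017513 arcsec.
= 0.00017513 × 10⁶ = 175.13 μas.

175.1 μas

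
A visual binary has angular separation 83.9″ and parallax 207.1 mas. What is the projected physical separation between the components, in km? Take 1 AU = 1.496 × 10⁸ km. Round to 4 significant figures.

d = 1/p = 1/0.2071″ = 4.8286 pc.
At distance d (pc), an angle of θ arcsec spans θ·d AU: s = 83.9 × 4.8286 = 405.12 AU.
= 405.12 × 1.496 × 10⁸ km = 6.0606 × 10^10 km.

6.061 × 10^10 km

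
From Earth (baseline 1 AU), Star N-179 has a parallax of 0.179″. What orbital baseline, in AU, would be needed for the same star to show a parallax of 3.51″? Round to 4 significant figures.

19.61 AU

Parallax scales linearly with baseline: p ∝ B, so B = p_target / p_Earth × 1 AU.
B = 3.51 / 0.179 = 19.609 AU.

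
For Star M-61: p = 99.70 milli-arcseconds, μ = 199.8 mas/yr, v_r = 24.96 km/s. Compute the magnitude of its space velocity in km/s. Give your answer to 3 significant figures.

26.7 km/s

d = 1/p = 1/0.09970″ = 10.03 pc.
μ = 199.8 mas/yr = 0.1998 ″/yr.
v_t = 4.740 μ d = 4.740 × 0.1998 × 10.03 = 9.4989 km/s.
v = √(v_r² + v_t²) = √(24.96² + 9.4989²) = √713.231 = 26.706 km/s.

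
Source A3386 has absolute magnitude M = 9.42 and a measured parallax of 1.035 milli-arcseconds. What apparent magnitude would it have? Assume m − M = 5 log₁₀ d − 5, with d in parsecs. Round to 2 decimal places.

d = 1/p = 1/0.001035″ = 966.18 pc.
m − M = 5 log₁₀ d − 5 = 5 log₁₀(966.18) − 5 = 14.9253 − 5 = 9.9253.
m = M + (m − M) = 9.42 + 9.9253 = 19.35.

m = 19.35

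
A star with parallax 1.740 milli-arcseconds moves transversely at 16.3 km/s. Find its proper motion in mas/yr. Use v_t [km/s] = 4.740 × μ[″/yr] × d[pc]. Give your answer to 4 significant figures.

5.984 mas/yr

d = 1/p = 1/0.001740″ = 574.71 pc.
μ = v_t / (4.74 d) = 16.3 / (4.74 × 574.71) = 16.3 / 2724.1 = 0.0059836 ″/yr = 5.9836 mas/yr.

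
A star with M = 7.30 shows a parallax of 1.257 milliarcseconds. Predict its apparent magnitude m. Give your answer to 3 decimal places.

m = 16.803

d = 1/p = 1/0.001257″ = 795.54 pc.
m − M = 5 log₁₀ d − 5 = 5 log₁₀(795.54) − 5 = 14.5033 − 5 = 9.5033.
m = M + (m − M) = 7.30 + 9.5033 = 16.803.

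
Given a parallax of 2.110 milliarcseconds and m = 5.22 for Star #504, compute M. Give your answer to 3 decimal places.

M = -3.159

d = 1/p = 1/0.002110″ = 473.93 pc.
m − M = 5 log₁₀(473.93) − 5 = 13.3786 − 5 = 8.3786.
M = m − (m − M) = 5.22 − 8.3786 = -3.159.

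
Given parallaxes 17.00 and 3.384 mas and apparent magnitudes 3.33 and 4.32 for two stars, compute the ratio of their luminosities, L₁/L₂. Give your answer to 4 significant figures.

d₁ = 1/p₁ = 1/0.01700″ = 58.824 pc; d₂ = 1/p₂ = 1/0.003384″ = 295.51 pc.
M₁ = m₁ − 5 log₁₀ d₁ + 5 = 3.33 − 8.8478 + 5 = -0.5178.
M₂ = 4.32 − 12.3529 + 5 = -3.0329.
L₁/L₂ = 10^(0.4(M₂ − M₁)) = 10^(0.4 × (-2.5151)) = 10^(-1.00604) = 0.098619.

L₁/L₂ = 0.09862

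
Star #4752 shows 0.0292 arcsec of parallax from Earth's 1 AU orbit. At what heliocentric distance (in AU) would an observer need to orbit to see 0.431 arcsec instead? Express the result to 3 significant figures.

14.8 AU

Parallax scales linearly with baseline: p ∝ B, so B = p_target / p_Earth × 1 AU.
B = 0.431 / 0.0292 = 14.76 AU.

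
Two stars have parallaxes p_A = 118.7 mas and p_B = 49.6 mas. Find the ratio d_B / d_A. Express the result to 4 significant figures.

Since d = 1/p, d_B/d_A = p_A/p_B.
= 118.7 / 49.6 = 2.3931.

2.393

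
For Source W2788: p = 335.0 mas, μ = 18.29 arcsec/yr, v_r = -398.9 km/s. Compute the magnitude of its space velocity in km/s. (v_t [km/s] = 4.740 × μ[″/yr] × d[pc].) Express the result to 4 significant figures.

d = 1/p = 1/0.3350″ = 2.9851 pc.
v_t = 4.740 μ d = 4.740 × 18.29 × 2.9851 = 258.79 km/s.
v = √(v_r² + v_t²) = √((-398.9)² + 258.79²) = √226093 = 475.49 km/s.

475.5 km/s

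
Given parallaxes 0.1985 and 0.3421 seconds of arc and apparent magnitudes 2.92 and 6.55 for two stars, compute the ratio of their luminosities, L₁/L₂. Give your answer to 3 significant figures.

L₁/L₂ = 84.1

d₁ = 1/p₁ = 1/0.1985″ = 5.0378 pc; d₂ = 1/p₂ = 1/0.3421″ = 2.9231 pc.
M₁ = m₁ − 5 log₁₀ d₁ + 5 = 2.92 − 3.5112 + 5 = 4.4088.
M₂ = 6.55 − 2.3292 + 5 = 9.2208.
L₁/L₂ = 10^(0.4(M₂ − M₁)) = 10^(0.4 × 4.8120) = 10^1.92480 = 84.101.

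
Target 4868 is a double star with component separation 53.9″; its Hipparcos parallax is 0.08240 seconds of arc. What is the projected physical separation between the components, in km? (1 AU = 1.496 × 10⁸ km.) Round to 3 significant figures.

9.79 × 10^10 km

d = 1/p = 1/0.08240″ = 12.136 pc.
At distance d (pc), an angle of θ arcsec spans θ·d AU: s = 53.9 × 12.136 = 654.13 AU.
= 654.13 × 1.496 × 10⁸ km = 9.7858 × 10^10 km.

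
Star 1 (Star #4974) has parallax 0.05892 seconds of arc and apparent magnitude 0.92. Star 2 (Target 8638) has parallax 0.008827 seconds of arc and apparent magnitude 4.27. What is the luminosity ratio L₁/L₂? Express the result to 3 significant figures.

L₁/L₂ = 0.491

d₁ = 1/p₁ = 1/0.05892″ = 16.972 pc; d₂ = 1/p₂ = 1/0.008827″ = 113.29 pc.
M₁ = m₁ − 5 log₁₀ d₁ + 5 = 0.92 − 6.1487 + 5 = -0.2287.
M₂ = 4.27 − 10.2710 + 5 = -1.0010.
L₁/L₂ = 10^(0.4(M₂ − M₁)) = 10^(0.4 × (-0.7723)) = 10^(-0.30892) = 0.491.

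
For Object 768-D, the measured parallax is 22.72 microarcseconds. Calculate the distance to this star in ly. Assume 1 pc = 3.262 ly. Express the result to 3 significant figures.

144000 ly

p = 22.72 microarcseconds = 0.00002272 arcsec.
d = 1/p = 1/0.00002272 = 44014 pc.
In light-years: 44014 × 3.262 = 1.4357 × 10^5 ly.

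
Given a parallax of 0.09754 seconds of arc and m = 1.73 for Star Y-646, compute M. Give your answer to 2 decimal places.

d = 1/p = 1/0.09754″ = 10.252 pc.
m − M = 5 log₁₀(10.252) − 5 = 5.0540 − 5 = 0.0540.
M = m − (m − M) = 1.73 − 0.0540 = 1.68.

M = 1.68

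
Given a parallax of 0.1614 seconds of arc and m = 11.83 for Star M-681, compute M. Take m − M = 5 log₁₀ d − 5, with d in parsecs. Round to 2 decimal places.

M = 12.87

d = 1/p = 1/0.1614″ = 6.1958 pc.
m − M = 5 log₁₀(6.1958) − 5 = 3.9605 − 5 = -1.0395.
M = m − (m − M) = 11.83 − (-1.0395) = 12.87.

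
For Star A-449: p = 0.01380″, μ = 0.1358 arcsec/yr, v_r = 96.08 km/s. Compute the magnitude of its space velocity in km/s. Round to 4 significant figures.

106.8 km/s

d = 1/p = 1/0.01380″ = 72.464 pc.
v_t = 4.740 μ d = 4.740 × 0.1358 × 72.464 = 46.644 km/s.
v = √(v_r² + v_t²) = √(96.08² + 46.644²) = √11407 = 106.8 km/s.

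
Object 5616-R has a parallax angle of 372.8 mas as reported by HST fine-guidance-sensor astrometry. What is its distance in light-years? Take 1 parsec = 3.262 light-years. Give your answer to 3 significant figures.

p = 372.8 mas = 0.3728 arcsec.
d = 1/p = 1/0.3728 = 2.6824 pc.
In light-years: 2.6824 × 3.262 = 8.75 ly.

8.75 light years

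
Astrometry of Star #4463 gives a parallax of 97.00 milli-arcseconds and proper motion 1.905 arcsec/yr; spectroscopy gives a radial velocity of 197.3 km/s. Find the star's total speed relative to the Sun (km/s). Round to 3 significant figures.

d = 1/p = 1/0.09700″ = 10.309 pc.
v_t = 4.740 μ d = 4.740 × 1.905 × 10.309 = 93.087 km/s.
v = √(v_r² + v_t²) = √(197.3² + 93.087²) = √47592.5 = 218.16 km/s.

218 km/s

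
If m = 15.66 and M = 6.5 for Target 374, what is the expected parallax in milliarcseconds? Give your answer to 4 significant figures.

1.472 mas

m − M = 15.66 − 6.5 = 9.16.
d = 10^((m−M)/5 + 1) = 10^2.832 = 679.2 pc.
p = 1/d = 1/679.2 = 0.0014723 arcsec = 1.4723 mas.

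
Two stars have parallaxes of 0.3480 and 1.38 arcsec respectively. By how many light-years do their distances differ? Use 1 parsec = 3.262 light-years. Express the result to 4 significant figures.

d_A = 1/0.3480″ = 2.8736 pc; d_B = 1/1.380″ = 0.72464 pc.
|d_B − d_A| = |0.72464 − 2.8736| = 2.149 pc = 2.149 × 3.262 ly = 7.01 ly.

7.010 ly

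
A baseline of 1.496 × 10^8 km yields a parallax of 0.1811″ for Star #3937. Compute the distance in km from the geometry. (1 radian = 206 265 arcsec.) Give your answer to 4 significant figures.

1.704 × 10^14 km

θ = 0.1811″ = 0.1811/206265 = 8.7800 × 10^-7 rad.
d = B/θ = (1.496 × 10^8) / (8.7800 × 10^-7) = 1.7039 × 10^14 km.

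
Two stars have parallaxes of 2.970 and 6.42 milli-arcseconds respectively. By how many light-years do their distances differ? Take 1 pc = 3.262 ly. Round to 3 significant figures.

590 ly

d_A = 1/0.002970″ = 336.7 pc; d_B = 1/0.006420″ = 155.76 pc.
|d_B − d_A| = |155.76 − 336.7| = 180.94 pc = 180.94 × 3.262 ly = 590.23 ly.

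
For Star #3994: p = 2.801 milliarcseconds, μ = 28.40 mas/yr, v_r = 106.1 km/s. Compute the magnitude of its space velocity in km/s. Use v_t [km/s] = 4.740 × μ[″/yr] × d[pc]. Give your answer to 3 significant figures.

116 km/s

d = 1/p = 1/0.002801″ = 357.02 pc.
μ = 28.40 mas/yr = 0.02840 ″/yr.
v_t = 4.740 μ d = 4.740 × 0.02840 × 357.02 = 48.061 km/s.
v = √(v_r² + v_t²) = √(106.1² + 48.061²) = √13567.1 = 116.48 km/s.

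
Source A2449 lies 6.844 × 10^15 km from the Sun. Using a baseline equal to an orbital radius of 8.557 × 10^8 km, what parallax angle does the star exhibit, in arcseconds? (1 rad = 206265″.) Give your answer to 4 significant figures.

θ ≈ B/d = (8.557 × 10^8) / (6.844 × 10^15) = 1.2503 × 10^-7 rad.
In arcseconds: 1.2503 × 10^-7 × 206265 = 0.025789″.

0.02579 arcsec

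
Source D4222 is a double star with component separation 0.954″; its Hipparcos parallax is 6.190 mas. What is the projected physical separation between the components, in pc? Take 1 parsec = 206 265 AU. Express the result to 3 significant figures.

d = 1/p = 1/0.006190″ = 161.55 pc.
At distance d (pc), an angle of θ arcsec spans θ·d AU: s = 0.954 × 161.55 = 154.12 AU.
= 154.12 / 206265 = 0.00074719 pc.

0.000747 pc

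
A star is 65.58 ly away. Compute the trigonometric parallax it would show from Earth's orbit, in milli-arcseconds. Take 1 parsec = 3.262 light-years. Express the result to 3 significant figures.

d = 65.58 ly ÷ 3.262 = 20.104 pc.
p = 1/d = 1/20.104 = 0.049741 arcsec.
= 0.049741 × 1000 = 49.741 mas.

49.7 mas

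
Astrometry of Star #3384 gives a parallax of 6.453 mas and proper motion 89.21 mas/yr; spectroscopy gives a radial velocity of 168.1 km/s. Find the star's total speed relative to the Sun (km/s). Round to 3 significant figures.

d = 1/p = 1/0.006453″ = 154.97 pc.
μ = 89.21 mas/yr = 0.08921 ″/yr.
v_t = 4.740 μ d = 4.740 × 0.08921 × 154.97 = 65.53 km/s.
v = √(v_r² + v_t²) = √(168.1² + 65.53²) = √32551.8 = 180.42 km/s.

180 km/s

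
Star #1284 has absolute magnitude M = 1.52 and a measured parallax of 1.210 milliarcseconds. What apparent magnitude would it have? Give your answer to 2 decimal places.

m = 11.11

d = 1/p = 1/0.001210″ = 826.45 pc.
m − M = 5 log₁₀ d − 5 = 5 log₁₀(826.45) − 5 = 14.5861 − 5 = 9.5861.
m = M + (m − M) = 1.52 + 9.5861 = 11.11.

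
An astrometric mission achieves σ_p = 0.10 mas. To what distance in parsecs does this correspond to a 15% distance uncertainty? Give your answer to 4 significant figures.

1500 pc

σ_d/d = σ_p/p, so the condition is σ_p/p ≤ 0.15, i.e. p ≥ σ_p/0.15.
p_min = 0.10/0.15 = 0.66667 mas = 0.00066667 arcsec.
d_max = 1/p_min = 1/0.00066667 = 1500 pc.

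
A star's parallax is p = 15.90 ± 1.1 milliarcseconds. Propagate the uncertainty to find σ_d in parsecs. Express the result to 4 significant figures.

d = 1/p, so σ_d = σ_p / p².
σ_d = 0.00110 / (0.01590)² = 0.00110 / 0.00025281 = 4.3511 pc.

4.351 pc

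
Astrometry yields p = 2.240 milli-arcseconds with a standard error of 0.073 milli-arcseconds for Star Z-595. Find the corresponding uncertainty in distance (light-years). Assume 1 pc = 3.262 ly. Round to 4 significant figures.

47.46 ly

d = 1/p, so σ_d = σ_p / p².
σ_d = 0.0000730 / (0.002240)² = 0.0000730 / 0.0000050176 = 14.549 pc = 14.549 × 3.262 ly = 47.459 ly.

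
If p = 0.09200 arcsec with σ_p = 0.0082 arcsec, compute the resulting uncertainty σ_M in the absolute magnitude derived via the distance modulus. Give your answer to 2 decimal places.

σ_M = 0.19 mag

M = m − 5 log₁₀ d + 5 = m + 5 log₁₀ p + 5, so ∂M/∂p = 5/(p ln 10).
σ_M = (5/ln 10) · (σ_p/p) = 2.1715 × 0.0082/0.09200 = 2.1715 × 0.08913 = 0.19355.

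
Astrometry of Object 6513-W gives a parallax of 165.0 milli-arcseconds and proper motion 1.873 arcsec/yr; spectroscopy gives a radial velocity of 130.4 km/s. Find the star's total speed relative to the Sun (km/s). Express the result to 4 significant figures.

d = 1/p = 1/0.1650″ = 6.0606 pc.
v_t = 4.740 μ d = 4.740 × 1.873 × 6.0606 = 53.806 km/s.
v = √(v_r² + v_t²) = √(130.4² + 53.806²) = √19899.2 = 141.06 km/s.

141.1 km/s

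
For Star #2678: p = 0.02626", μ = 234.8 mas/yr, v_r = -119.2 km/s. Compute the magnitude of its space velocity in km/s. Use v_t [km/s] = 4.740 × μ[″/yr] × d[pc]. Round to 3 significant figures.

127 km/s

d = 1/p = 1/0.02626″ = 38.081 pc.
μ = 234.8 mas/yr = 0.2348 ″/yr.
v_t = 4.740 μ d = 4.740 × 0.2348 × 38.081 = 42.382 km/s.
v = √(v_r² + v_t²) = √((-119.2)² + 42.382²) = √16004.9 = 126.51 km/s.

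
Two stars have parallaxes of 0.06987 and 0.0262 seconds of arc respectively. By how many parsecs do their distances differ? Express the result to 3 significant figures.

d_A = 1/0.06987″ = 14.312 pc; d_B = 1/0.02620″ = 38.168 pc.
|d_B − d_A| = |38.168 − 14.312| = 23.856 pc.

23.9 pc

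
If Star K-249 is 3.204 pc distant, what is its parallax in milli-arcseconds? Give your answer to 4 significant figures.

312.1 mas

p = 1/d = 1/3.204 = 0.31211 arcsec.
= 0.31211 × 1000 = 312.11 mas.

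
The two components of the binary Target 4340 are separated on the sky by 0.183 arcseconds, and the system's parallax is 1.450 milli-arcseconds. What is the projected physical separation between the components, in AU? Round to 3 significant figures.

d = 1/p = 1/0.001450″ = 689.66 pc.
At distance d (pc), an angle of θ arcsec spans θ·d AU: s = 0.183 × 689.66 = 126.21 AU.

126 AU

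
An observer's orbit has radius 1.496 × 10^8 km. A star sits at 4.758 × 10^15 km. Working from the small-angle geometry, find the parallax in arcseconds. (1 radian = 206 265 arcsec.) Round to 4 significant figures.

θ ≈ B/d = (1.496 × 10^8) / (4.758 × 10^15) = 3.1442 × 10^-8 rad.
In arcseconds: 3.1442 × 10^-8 × 206265 = 0.0064854″.

0.006485 arcsec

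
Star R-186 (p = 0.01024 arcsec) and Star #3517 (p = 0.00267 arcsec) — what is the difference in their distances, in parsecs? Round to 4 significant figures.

d_A = 1/0.01024″ = 97.656 pc; d_B = 1/0.002670″ = 374.53 pc.
|d_B − d_A| = |374.53 − 97.656| = 276.87 pc.

276.9 pc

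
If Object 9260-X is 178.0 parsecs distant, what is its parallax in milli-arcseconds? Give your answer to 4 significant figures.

5.618 mas

p = 1/d = 1/178 = 0.005618 arcsec.
= 0.005618 × 1000 = 5.618 mas.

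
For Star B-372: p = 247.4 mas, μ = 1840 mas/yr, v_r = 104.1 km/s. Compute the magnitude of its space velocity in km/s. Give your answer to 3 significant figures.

110 km/s

d = 1/p = 1/0.2474″ = 4.042 pc.
μ = 1840 mas/yr = 1.840 ″/yr.
v_t = 4.740 μ d = 4.740 × 1.840 × 4.042 = 35.253 km/s.
v = √(v_r² + v_t²) = √(104.1² + 35.253²) = √12079.6 = 109.91 km/s.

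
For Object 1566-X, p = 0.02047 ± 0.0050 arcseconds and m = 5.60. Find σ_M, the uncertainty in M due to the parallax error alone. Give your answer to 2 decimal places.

σ_M = 0.53 mag

M = m − 5 log₁₀ d + 5 = m + 5 log₁₀ p + 5, so ∂M/∂p = 5/(p ln 10).
σ_M = (5/ln 10) · (σ_p/p) = 2.1715 × 0.0050/0.02047 = 2.1715 × 0.24426 = 0.53041.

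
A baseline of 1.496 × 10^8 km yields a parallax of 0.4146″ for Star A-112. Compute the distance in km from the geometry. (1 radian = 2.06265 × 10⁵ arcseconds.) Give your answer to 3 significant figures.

7.44 × 10^13 km

θ = 0.4146″ = 0.4146/206265 = 2.0100 × 10^-6 rad.
d = B/θ = (1.496 × 10^8) / (2.0100 × 10^-6) = 7.4428 × 10^13 km.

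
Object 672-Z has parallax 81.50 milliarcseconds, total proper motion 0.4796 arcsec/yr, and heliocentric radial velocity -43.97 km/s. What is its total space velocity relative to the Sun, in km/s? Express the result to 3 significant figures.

d = 1/p = 1/0.08150″ = 12.27 pc.
v_t = 4.740 μ d = 4.740 × 0.4796 × 12.27 = 27.893 km/s.
v = √(v_r² + v_t²) = √((-43.97)² + 27.893²) = √2711.38 = 52.071 km/s.

52.1 km/s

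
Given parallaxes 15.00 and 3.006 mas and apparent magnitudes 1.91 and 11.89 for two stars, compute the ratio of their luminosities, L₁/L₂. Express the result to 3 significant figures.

L₁/L₂ = 394

d₁ = 1/p₁ = 1/0.01500″ = 66.667 pc; d₂ = 1/p₂ = 1/0.003006″ = 332.67 pc.
M₁ = m₁ − 5 log₁₀ d₁ + 5 = 1.91 − 9.1196 + 5 = -2.2096.
M₂ = 11.89 − 12.6101 + 5 = 4.2799.
L₁/L₂ = 10^(0.4(M₂ − M₁)) = 10^(0.4 × 6.4895) = 10^2.59580 = 394.28.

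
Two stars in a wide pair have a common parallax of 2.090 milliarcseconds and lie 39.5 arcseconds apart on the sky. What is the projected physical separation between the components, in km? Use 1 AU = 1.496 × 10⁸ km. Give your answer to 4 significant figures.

d = 1/p = 1/0.002090″ = 478.47 pc.
At distance d (pc), an angle of θ arcsec spans θ·d AU: s = 39.5 × 478.47 = 18900 AU.
= 18900 × 1.496 × 10⁸ km = 2.8274 × 10^12 km.

2.827 × 10^12 km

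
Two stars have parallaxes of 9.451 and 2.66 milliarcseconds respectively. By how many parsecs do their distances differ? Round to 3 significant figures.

d_A = 1/0.009451″ = 105.81 pc; d_B = 1/0.002660″ = 375.94 pc.
|d_B − d_A| = |375.94 − 105.81| = 270.13 pc.

270 pc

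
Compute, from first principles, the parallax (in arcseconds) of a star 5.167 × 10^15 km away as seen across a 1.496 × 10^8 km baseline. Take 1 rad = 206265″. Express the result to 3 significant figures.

θ ≈ B/d = (1.496 × 10^8) / (5.167 × 10^15) = 2.8953 × 10^-8 rad.
In arcseconds: 2.8953 × 10^-8 × 206265 = 0.005972″.

0.00597 arcsec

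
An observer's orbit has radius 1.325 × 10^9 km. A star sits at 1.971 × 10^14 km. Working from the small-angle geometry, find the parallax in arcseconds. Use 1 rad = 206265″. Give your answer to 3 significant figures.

θ ≈ B/d = (1.325 × 10^9) / (1.971 × 10^14) = 6.7225 × 10^-6 rad.
In arcseconds: 6.7225 × 10^-6 × 206265 = 1.3866″.

1.39 arcsec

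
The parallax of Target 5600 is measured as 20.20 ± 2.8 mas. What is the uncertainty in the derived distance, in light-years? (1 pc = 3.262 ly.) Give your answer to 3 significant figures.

d = 1/p, so σ_d = σ_p / p².
σ_d = 0.00280 / (0.02020)² = 0.00280 / 0.00040804 = 6.8621 pc = 6.8621 × 3.262 ly = 22.384 ly.

22.4 ly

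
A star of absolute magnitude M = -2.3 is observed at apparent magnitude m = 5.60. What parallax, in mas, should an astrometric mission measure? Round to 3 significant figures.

m − M = 5.60 − (-2.3) = 7.90.
d = 10^((m−M)/5 + 1) = 10^2.580 = 380.19 pc.
p = 1/d = 1/380.19 = 0.0026303 arcsec = 2.6303 mas.

2.63 mas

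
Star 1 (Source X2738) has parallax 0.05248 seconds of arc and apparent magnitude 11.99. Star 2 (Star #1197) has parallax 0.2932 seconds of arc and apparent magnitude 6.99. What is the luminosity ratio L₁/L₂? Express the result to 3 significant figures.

d₁ = 1/p₁ = 1/0.05248″ = 19.055 pc; d₂ = 1/p₂ = 1/0.2932″ = 3.4106 pc.
M₁ = m₁ − 5 log₁₀ d₁ + 5 = 11.99 − 6.4000 + 5 = 10.5900.
M₂ = 6.99 − 2.6642 + 5 = 9.3258.
L₁/L₂ = 10^(0.4(M₂ − M₁)) = 10^(0.4 × (-1.2642)) = 10^(-0.50568) = 0.31212.

L₁/L₂ = 0.312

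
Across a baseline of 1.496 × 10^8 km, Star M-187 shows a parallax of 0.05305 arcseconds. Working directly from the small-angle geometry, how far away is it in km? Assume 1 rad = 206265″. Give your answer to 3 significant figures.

5.82 × 10^14 km

θ = 0.05305″ = 0.05305/206265 = 2.5719 × 10^-7 rad.
d = B/θ = (1.496 × 10^8) / (2.5719 × 10^-7) = 5.8167 × 10^14 km.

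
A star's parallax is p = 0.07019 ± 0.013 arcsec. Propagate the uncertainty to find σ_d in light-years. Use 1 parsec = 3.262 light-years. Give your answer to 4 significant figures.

8.607 ly

d = 1/p, so σ_d = σ_p / p².
σ_d = 0.0130 / (0.07019)² = 0.0130 / 0.0049266 = 2.6387 pc = 2.6387 × 3.262 ly = 8.6074 ly.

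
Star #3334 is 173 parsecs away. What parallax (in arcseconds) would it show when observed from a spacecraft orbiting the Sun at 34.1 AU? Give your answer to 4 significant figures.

p (arcsec) = B (AU) / d (pc).
p = 34.1 / 173 = 0.19711 arcsec.

0.1971 arcsec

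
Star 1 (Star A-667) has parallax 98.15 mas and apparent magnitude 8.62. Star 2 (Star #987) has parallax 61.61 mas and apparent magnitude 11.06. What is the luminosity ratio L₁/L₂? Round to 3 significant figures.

d₁ = 1/p₁ = 1/0.09815″ = 10.188 pc; d₂ = 1/p₂ = 1/0.06161″ = 16.231 pc.
M₁ = m₁ − 5 log₁₀ d₁ + 5 = 8.62 − 5.0404 + 5 = 8.5796.
M₂ = 11.06 − 6.0517 + 5 = 10.0083.
L₁/L₂ = 10^(0.4(M₂ − M₁)) = 10^(0.4 × 1.4287) = 10^0.57148 = 3.728.

L₁/L₂ = 3.73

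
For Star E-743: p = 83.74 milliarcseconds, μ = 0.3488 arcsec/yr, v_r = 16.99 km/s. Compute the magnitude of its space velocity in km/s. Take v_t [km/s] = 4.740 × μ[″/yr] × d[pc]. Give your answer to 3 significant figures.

26.0 km/s

d = 1/p = 1/0.08374″ = 11.942 pc.
v_t = 4.740 μ d = 4.740 × 0.3488 × 11.942 = 19.744 km/s.
v = √(v_r² + v_t²) = √(16.99² + 19.744²) = √678.486 = 26.048 km/s.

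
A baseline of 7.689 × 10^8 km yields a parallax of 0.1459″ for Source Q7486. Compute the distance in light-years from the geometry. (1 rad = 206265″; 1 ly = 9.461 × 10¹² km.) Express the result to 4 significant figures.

θ = 0.1459″ = 0.1459/206265 = 7.0734 × 10^-7 rad.
d = B/θ = (7.689 × 10^8) / (7.0734 × 10^-7) = 1.0870 × 10^15 km = (1.0870 × 10^15) / (9.461 × 10^12) ly = 114.89 ly.

114.9 ly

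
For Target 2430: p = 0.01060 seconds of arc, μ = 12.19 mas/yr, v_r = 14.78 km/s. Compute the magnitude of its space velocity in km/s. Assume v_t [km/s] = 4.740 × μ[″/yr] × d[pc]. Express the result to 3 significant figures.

d = 1/p = 1/0.01060″ = 94.34 pc.
μ = 12.19 mas/yr = 0.01219 ″/yr.
v_t = 4.740 μ d = 4.740 × 0.01219 × 94.34 = 5.451 km/s.
v = √(v_r² + v_t²) = √(14.78² + 5.451²) = √248.162 = 15.753 km/s.

15.8 km/s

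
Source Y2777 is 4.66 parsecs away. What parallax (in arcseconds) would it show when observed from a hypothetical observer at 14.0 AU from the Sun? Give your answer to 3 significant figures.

p (arcsec) = B (AU) / d (pc).
p = 14.0 / 4.66 = 3.0043 arcsec.

3.00 arcsec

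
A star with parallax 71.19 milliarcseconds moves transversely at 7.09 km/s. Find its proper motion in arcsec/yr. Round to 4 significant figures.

0.1065 arcsec/yr

d = 1/p = 1/0.07119″ = 14.047 pc.
μ = v_t / (4.74 d) = 7.09 / (4.74 × 14.047) = 7.09 / 66.583 = 0.10648 ″/yr.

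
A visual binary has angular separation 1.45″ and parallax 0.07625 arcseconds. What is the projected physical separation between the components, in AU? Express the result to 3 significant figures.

19.0 AU

d = 1/p = 1/0.07625″ = 13.115 pc.
At distance d (pc), an angle of θ arcsec spans θ·d AU: s = 1.45 × 13.115 = 19.017 AU.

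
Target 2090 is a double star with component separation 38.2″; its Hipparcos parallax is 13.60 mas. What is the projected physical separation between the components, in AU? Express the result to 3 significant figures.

2810 AU

d = 1/p = 1/0.01360″ = 73.529 pc.
At distance d (pc), an angle of θ arcsec spans θ·d AU: s = 38.2 × 73.529 = 2808.8 AU.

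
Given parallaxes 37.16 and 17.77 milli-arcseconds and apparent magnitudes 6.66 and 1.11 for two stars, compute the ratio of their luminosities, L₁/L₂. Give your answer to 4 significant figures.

L₁/L₂ = 0.001378

d₁ = 1/p₁ = 1/0.03716″ = 26.911 pc; d₂ = 1/p₂ = 1/0.01777″ = 56.275 pc.
M₁ = m₁ − 5 log₁₀ d₁ + 5 = 6.66 − 7.1496 + 5 = 4.5104.
M₂ = 1.11 − 8.7516 + 5 = -2.6416.
L₁/L₂ = 10^(0.4(M₂ − M₁)) = 10^(0.4 × (-7.1520)) = 10^(-2.86080) = 0.0013778.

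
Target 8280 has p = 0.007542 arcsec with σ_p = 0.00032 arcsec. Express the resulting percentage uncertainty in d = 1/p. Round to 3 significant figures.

For d = 1/p, |σ_d/d| = |σ_p/p|.
σ_p/p = 0.00032 / 0.007542 = 0.042429 = 4.2429%.

4.24%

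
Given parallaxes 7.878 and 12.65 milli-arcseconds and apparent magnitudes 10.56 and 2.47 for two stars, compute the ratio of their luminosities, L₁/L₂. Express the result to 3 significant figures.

d₁ = 1/p₁ = 1/0.007878″ = 126.94 pc; d₂ = 1/p₂ = 1/0.01265″ = 79.051 pc.
M₁ = m₁ − 5 log₁₀ d₁ + 5 = 10.56 − 10.5180 + 5 = 5.0420.
M₂ = 2.47 − 9.4895 + 5 = -2.0195.
L₁/L₂ = 10^(0.4(M₂ − M₁)) = 10^(0.4 × (-7.0615)) = 10^(-2.82460) = 0.0014976.

L₁/L₂ = 0.00150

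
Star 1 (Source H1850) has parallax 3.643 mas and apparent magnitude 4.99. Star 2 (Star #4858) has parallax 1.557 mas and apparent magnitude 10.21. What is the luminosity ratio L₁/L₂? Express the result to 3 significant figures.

L₁/L₂ = 22.4

d₁ = 1/p₁ = 1/0.003643″ = 274.5 pc; d₂ = 1/p₂ = 1/0.001557″ = 642.26 pc.
M₁ = m₁ − 5 log₁₀ d₁ + 5 = 4.99 − 12.1927 + 5 = -2.2027.
M₂ = 10.21 − 14.0386 + 5 = 1.1714.
L₁/L₂ = 10^(0.4(M₂ − M₁)) = 10^(0.4 × 3.3741) = 10^1.34964 = 22.369.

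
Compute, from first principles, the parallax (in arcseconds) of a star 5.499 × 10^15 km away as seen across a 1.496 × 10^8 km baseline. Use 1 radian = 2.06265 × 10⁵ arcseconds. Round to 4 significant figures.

θ ≈ B/d = (1.496 × 10^8) / (5.499 × 10^15) = 2.7205 × 10^-8 rad.
In arcseconds: 2.7205 × 10^-8 × 206265 = 0.0056114″.

0.005611 arcsec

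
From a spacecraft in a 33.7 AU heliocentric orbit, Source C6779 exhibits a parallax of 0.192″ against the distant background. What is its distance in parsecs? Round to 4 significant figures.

175.5 pc

With baseline B (in AU) and parallax p (in arcsec), d = B/p parsecs.
d = 33.7 / 0.192 = 175.52 pc.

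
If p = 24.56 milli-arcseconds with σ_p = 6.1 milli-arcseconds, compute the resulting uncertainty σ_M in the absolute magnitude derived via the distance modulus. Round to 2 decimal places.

M = m − 5 log₁₀ d + 5 = m + 5 log₁₀ p + 5, so ∂M/∂p = 5/(p ln 10).
σ_M = (5/ln 10) · (σ_p/p) = 2.1715 × 6.1/24.56 = 2.1715 × 0.24837 = 0.53934.

σ_M = 0.54 mag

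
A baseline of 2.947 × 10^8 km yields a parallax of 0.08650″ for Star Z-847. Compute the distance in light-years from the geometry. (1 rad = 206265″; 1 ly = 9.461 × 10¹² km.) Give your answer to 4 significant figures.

74.28 ly

θ = 0.08650″ = 0.08650/206265 = 4.1936 × 10^-7 rad.
d = B/θ = (2.947 × 10^8) / (4.1936 × 10^-7) = 7.0274 × 10^14 km = (7.0274 × 10^14) / (9.461 × 10^12) ly = 74.278 ly.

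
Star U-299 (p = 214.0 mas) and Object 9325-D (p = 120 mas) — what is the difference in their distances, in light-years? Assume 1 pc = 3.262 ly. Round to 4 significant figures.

d_A = 1/0.2140″ = 4.6729 pc; d_B = 1/0.1200″ = 8.3333 pc.
|d_B − d_A| = |8.3333 − 4.6729| = 3.6604 pc = 3.6604 × 3.262 ly = 11.94 ly.

11.94 ly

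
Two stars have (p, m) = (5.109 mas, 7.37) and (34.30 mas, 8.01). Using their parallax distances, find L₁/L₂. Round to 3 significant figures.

L₁/L₂ = 81.3

d₁ = 1/p₁ = 1/0.005109″ = 195.73 pc; d₂ = 1/p₂ = 1/0.03430″ = 29.155 pc.
M₁ = m₁ − 5 log₁₀ d₁ + 5 = 7.37 − 11.4583 + 5 = 0.9117.
M₂ = 8.01 − 7.3236 + 5 = 5.6864.
L₁/L₂ = 10^(0.4(M₂ − M₁)) = 10^(0.4 × 4.7747) = 10^1.90988 = 81.261.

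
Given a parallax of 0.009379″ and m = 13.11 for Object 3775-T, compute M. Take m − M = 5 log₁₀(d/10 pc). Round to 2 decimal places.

d = 1/p = 1/0.009379″ = 106.62 pc.
m − M = 5 log₁₀(106.62) − 5 = 10.1392 − 5 = 5.1392.
M = m − (m − M) = 13.11 − 5.1392 = 7.97.

M = 7.97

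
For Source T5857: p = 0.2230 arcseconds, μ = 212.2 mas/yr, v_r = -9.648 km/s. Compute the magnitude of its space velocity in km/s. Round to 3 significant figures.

d = 1/p = 1/0.2230″ = 4.4843 pc.
μ = 212.2 mas/yr = 0.2122 ″/yr.
v_t = 4.740 μ d = 4.740 × 0.2122 × 4.4843 = 4.5104 km/s.
v = √(v_r² + v_t²) = √((-9.648)² + 4.5104²) = √113.428 = 10.65 km/s.

10.7 km/s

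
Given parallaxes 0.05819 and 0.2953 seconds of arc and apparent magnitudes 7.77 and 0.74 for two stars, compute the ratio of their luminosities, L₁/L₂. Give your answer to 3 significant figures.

d₁ = 1/p₁ = 1/0.05819″ = 17.185 pc; d₂ = 1/p₂ = 1/0.2953″ = 3.3864 pc.
M₁ = m₁ − 5 log₁₀ d₁ + 5 = 7.77 − 6.1757 + 5 = 6.5943.
M₂ = 0.74 − 2.6487 + 5 = 3.0913.
L₁/L₂ = 10^(0.4(M₂ − M₁)) = 10^(0.4 × (-3.5030)) = 10^(-1.40120) = 0.039701.

L₁/L₂ = 0.0397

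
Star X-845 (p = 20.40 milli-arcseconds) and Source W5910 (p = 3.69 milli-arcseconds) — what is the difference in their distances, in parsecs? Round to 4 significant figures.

222.0 pc

d_A = 1/0.02040″ = 49.02 pc; d_B = 1/0.003690″ = 271 pc.
|d_B − d_A| = |271 − 49.02| = 221.98 pc.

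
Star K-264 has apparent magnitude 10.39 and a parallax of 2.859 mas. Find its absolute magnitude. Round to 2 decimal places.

d = 1/p = 1/0.002859″ = 349.77 pc.
m − M = 5 log₁₀(349.77) − 5 = 12.7189 − 5 = 7.7189.
M = m − (m − M) = 10.39 − 7.7189 = 2.67.

M = 2.67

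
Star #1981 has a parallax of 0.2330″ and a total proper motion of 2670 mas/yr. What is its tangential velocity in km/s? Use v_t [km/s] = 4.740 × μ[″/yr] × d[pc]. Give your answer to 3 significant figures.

54.3 km/s

d = 1/p = 1/0.2330″ = 4.2918 pc.
μ = 2670 mas/yr = 2.67 ″/yr.
v_t = 4.74 × μ × d = 4.74 × 2.67 × 4.2918 = 54.316 km/s.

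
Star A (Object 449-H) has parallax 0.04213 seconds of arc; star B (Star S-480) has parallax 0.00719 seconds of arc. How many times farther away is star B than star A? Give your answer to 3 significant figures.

Since d = 1/p, d_B/d_A = p_A/p_B.
= 0.04213 / 0.00719 = 5.8595.

5.86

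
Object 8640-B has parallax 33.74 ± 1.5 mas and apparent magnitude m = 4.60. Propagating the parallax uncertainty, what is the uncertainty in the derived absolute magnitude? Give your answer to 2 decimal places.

σ_M = 0.10 mag

M = m − 5 log₁₀ d + 5 = m + 5 log₁₀ p + 5, so ∂M/∂p = 5/(p ln 10).
σ_M = (5/ln 10) · (σ_p/p) = 2.1715 × 1.5/33.74 = 2.1715 × 0.044458 = 0.096541.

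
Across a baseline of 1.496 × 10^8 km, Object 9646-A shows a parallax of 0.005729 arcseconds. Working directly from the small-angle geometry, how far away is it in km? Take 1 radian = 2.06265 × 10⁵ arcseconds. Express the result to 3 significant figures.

θ = 0.005729″ = 0.005729/206265 = 2.7775 × 10^-8 rad.
d = B/θ = (1.496 × 10^8) / (2.7775 × 10^-8) = 5.3861 × 10^15 km.

5.39 × 10^15 km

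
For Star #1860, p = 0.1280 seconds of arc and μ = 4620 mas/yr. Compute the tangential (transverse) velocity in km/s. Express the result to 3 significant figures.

d = 1/p = 1/0.1280″ = 7.8125 pc.
μ = 4620 mas/yr = 4.62 ″/yr.
v_t = 4.74 × μ × d = 4.74 × 4.62 × 7.8125 = 171.08 km/s.

171 km/s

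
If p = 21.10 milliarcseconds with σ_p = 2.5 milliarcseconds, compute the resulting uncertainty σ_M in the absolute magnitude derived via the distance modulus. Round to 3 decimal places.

M = m − 5 log₁₀ d + 5 = m + 5 log₁₀ p + 5, so ∂M/∂p = 5/(p ln 10).
σ_M = (5/ln 10) · (σ_p/p) = 2.1715 × 2.5/21.10 = 2.1715 × 0.11848 = 0.25728.

σ_M = 0.257 mag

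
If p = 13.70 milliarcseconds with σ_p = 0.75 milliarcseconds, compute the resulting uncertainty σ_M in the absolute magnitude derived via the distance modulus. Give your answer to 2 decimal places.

σ_M = 0.12 mag

M = m − 5 log₁₀ d + 5 = m + 5 log₁₀ p + 5, so ∂M/∂p = 5/(p ln 10).
σ_M = (5/ln 10) · (σ_p/p) = 2.1715 × 0.75/13.70 = 2.1715 × 0.054745 = 0.11888.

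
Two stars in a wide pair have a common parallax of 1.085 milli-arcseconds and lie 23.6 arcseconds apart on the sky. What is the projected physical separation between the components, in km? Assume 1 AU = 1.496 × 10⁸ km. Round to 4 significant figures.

d = 1/p = 1/0.001085″ = 921.66 pc.
At distance d (pc), an angle of θ arcsec spans θ·d AU: s = 23.6 × 921.66 = 21751 AU.
= 21751 × 1.496 × 10⁸ km = 3.2539 × 10^12 km.

3.254 × 10^12 km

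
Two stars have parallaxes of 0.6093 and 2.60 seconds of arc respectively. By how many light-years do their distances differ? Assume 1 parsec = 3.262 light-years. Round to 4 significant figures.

4.099 ly

d_A = 1/0.6093″ = 1.6412 pc; d_B = 1/2.600″ = 0.38462 pc.
|d_B − d_A| = |0.38462 − 1.6412| = 1.2566 pc = 1.2566 × 3.262 ly = 4.099 ly.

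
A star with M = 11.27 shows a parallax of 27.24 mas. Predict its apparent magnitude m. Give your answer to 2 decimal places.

m = 14.09

d = 1/p = 1/0.02724″ = 36.711 pc.
m − M = 5 log₁₀ d − 5 = 5 log₁₀(36.711) − 5 = 7.8240 − 5 = 2.8240.
m = M + (m − M) = 11.27 + 2.8240 = 14.09.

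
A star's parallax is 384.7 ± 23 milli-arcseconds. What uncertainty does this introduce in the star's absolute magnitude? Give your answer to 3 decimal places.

σ_M = 0.130 mag

M = m − 5 log₁₀ d + 5 = m + 5 log₁₀ p + 5, so ∂M/∂p = 5/(p ln 10).
σ_M = (5/ln 10) · (σ_p/p) = 2.1715 × 23/384.7 = 2.1715 × 0.059787 = 0.12983.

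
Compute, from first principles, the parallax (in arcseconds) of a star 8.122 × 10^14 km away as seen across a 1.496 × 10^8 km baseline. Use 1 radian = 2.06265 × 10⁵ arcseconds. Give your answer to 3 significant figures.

θ ≈ B/d = (1.496 × 10^8) / (8.122 × 10^14) = 1.8419 × 10^-7 rad.
In arcseconds: 1.8419 × 10^-7 × 206265 = 0.037992″.

0.0380 arcsec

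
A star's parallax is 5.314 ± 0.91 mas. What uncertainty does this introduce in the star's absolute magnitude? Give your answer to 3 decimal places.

M = m − 5 log₁₀ d + 5 = m + 5 log₁₀ p + 5, so ∂M/∂p = 5/(p ln 10).
σ_M = (5/ln 10) · (σ_p/p) = 2.1715 × 0.91/5.314 = 2.1715 × 0.17125 = 0.37187.

σ_M = 0.372 mag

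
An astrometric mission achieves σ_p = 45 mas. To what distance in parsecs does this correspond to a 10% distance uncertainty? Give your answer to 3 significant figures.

σ_d/d = σ_p/p, so the condition is σ_p/p ≤ 0.10, i.e. p ≥ σ_p/0.10.
p_min = 45/0.10 = 450 mas = 0.45 arcsec.
d_max = 1/p_min = 1/0.45 = 2.2222 pc.

2.22 pc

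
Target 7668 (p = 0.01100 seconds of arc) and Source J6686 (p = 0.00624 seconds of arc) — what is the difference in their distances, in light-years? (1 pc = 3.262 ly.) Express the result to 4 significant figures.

226.2 ly

d_A = 1/0.01100″ = 90.909 pc; d_B = 1/0.006240″ = 160.26 pc.
|d_B − d_A| = |160.26 − 90.909| = 69.351 pc = 69.351 × 3.262 ly = 226.22 ly.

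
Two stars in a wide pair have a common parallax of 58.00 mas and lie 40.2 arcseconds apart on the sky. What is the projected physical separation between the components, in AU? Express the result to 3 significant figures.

d = 1/p = 1/0.05800″ = 17.241 pc.
At distance d (pc), an angle of θ arcsec spans θ·d AU: s = 40.2 × 17.241 = 693.09 AU.

693 AU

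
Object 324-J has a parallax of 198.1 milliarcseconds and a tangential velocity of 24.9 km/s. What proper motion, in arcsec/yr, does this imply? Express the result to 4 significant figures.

1.041 arcsec/yr

d = 1/p = 1/0.1981″ = 5.048 pc.
μ = v_t / (4.74 d) = 24.9 / (4.74 × 5.048) = 24.9 / 23.928 = 1.0406 ″/yr.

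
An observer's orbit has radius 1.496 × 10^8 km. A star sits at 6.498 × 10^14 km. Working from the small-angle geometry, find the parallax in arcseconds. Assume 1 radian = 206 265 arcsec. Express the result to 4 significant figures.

0.04749 arcsec

θ ≈ B/d = (1.496 × 10^8) / (6.498 × 10^14) = 2.3022 × 10^-7 rad.
In arcseconds: 2.3022 × 10^-7 × 206265 = 0.047486″.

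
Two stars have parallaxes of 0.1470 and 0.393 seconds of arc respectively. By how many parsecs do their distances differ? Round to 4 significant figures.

d_A = 1/0.1470″ = 6.8027 pc; d_B = 1/0.3930″ = 2.5445 pc.
|d_B − d_A| = |2.5445 − 6.8027| = 4.2582 pc.

4.258 pc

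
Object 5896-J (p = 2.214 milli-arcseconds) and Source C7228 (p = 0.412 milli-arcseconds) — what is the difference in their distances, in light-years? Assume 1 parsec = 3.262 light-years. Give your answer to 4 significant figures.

6444 ly

d_A = 1/0.002214″ = 451.67 pc; d_B = 1/0.0004120″ = 2427.2 pc.
|d_B − d_A| = |2427.2 − 451.67| = 1975.5 pc = 1975.5 × 3.262 ly = 6444.1 ly.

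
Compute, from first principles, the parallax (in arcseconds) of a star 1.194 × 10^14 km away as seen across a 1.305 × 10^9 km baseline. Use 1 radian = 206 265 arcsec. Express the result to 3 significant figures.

2.25 arcsec

θ ≈ B/d = (1.305 × 10^9) / (1.194 × 10^14) = 1.0930 × 10^-5 rad.
In arcseconds: 1.0930 × 10^-5 × 206265 = 2.2545″.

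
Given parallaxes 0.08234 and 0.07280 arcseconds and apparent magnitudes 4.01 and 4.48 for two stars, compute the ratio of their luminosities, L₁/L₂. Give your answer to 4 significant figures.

d₁ = 1/p₁ = 1/0.08234″ = 12.145 pc; d₂ = 1/p₂ = 1/0.07280″ = 13.736 pc.
M₁ = m₁ − 5 log₁₀ d₁ + 5 = 4.01 − 5.4220 + 5 = 3.5880.
M₂ = 4.48 − 5.6893 + 5 = 3.7907.
L₁/L₂ = 10^(0.4(M₂ − M₁)) = 10^(0.4 × 0.2027) = 10^0.08108 = 1.2053.

L₁/L₂ = 1.205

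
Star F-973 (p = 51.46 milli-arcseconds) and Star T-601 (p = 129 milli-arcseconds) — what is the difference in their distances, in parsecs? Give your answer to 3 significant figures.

11.7 pc

d_A = 1/0.05146″ = 19.433 pc; d_B = 1/0.1290″ = 7.7519 pc.
|d_B − d_A| = |7.7519 − 19.433| = 11.681 pc.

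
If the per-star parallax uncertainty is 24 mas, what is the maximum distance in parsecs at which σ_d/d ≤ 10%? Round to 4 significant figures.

4.167 pc

σ_d/d = σ_p/p, so the condition is σ_p/p ≤ 0.10, i.e. p ≥ σ_p/0.10.
p_min = 24/0.10 = 240 mas = 0.24 arcsec.
d_max = 1/p_min = 1/0.24 = 4.1667 pc.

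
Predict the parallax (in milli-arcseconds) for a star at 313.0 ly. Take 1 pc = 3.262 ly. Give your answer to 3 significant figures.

10.4 mas

d = 313.0 ly ÷ 3.262 = 95.953 pc.
p = 1/d = 1/95.953 = 0.010422 arcsec.
= 0.010422 × 1000 = 10.422 mas.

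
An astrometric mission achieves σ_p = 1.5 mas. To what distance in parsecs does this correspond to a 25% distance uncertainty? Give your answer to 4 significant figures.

σ_d/d = σ_p/p, so the condition is σ_p/p ≤ 0.25, i.e. p ≥ σ_p/0.25.
p_min = 1.5/0.25 = 6 mas = 0.006 arcsec.
d_max = 1/p_min = 1/0.006 = 166.67 pc.

166.7 pc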